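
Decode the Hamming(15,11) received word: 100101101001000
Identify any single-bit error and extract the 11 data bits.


Syndrome = 1: error at position 1

Data: 00111001000 (corrected bit 1)


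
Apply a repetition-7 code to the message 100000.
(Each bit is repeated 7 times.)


Each bit -> 7 copies

111111100000000000000000000000000000000000


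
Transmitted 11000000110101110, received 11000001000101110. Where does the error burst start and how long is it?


XOR: 00000001110000000

Burst at position 7, length 3


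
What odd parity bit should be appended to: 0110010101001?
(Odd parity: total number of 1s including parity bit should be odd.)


Number of 1s in data: 6
Parity bit: 1

1


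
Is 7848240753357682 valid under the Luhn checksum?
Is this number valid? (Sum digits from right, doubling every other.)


Luhn sum = 79
79 mod 10 = 9

Invalid (Luhn sum mod 10 = 9)


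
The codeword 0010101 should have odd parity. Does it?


Number of 1s: 3

Yes, parity is correct (3 ones)


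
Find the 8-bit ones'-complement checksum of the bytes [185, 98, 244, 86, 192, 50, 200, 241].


Sum = 1296 mod 256 = 16
Complement = 239

239


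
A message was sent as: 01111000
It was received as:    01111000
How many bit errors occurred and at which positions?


XOR: 00000000

0 errors (received matches sent)


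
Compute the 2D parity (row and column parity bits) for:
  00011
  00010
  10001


Row parities: 010
Column parities: 10000

Row P: 010, Col P: 10000, Corner: 1


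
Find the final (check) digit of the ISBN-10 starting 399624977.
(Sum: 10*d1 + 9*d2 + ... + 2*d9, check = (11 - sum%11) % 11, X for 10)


Weighted sum: 328
328 mod 11 = 9

Check digit: 2


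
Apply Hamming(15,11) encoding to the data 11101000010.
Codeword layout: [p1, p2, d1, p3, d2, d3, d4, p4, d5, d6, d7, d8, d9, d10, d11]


Parity bits: p1=1, p2=1, p3=1, p4=0

111111001000010


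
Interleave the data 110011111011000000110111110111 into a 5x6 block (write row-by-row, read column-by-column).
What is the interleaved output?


Matrix:
  110011
  111011
  000000
  110111
  110111
Read columns: 110111101101000000111101111011

110111101101000000111101111011


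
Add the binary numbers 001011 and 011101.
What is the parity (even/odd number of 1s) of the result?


001011 = 11
011101 = 29
Sum = 40 = 101000
1s count = 2

even parity (2 ones in 101000)


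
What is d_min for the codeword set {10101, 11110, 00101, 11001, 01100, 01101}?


Comparing all pairs, minimum distance: 1
Can detect 0 errors, correct 0 errors

1


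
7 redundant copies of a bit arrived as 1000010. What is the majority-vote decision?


Ones: 2 out of 7
Threshold: 4

0 (2/7 voted 1)


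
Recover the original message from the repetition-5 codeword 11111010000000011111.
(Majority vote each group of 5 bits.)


Groups: 11111, 01000, 00000, 11111
Majority votes: 1001

1001


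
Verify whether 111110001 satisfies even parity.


Number of 1s: 6

Yes, parity is correct (6 ones)


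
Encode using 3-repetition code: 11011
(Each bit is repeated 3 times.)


Each bit -> 3 copies

111111000111111


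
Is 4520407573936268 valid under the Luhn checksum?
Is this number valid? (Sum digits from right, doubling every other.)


Luhn sum = 71
71 mod 10 = 1

Invalid (Luhn sum mod 10 = 1)


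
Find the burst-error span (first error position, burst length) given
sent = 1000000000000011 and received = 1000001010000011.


XOR: 0000001010000000

Burst at position 6, length 3


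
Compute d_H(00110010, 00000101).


XOR: 00110111
Count of 1s: 5

5


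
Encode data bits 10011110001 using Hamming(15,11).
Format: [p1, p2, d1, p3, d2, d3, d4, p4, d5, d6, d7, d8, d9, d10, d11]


Parity bits: p1=1, p2=1, p3=0, p4=0

111000101110001


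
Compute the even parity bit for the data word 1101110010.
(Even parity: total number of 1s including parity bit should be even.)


Number of 1s in data: 6
Parity bit: 0

0


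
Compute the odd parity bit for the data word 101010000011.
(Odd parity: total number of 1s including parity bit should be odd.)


Number of 1s in data: 5
Parity bit: 0

0


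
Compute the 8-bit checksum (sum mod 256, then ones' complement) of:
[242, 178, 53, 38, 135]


Sum = 646 mod 256 = 134
Complement = 121

121


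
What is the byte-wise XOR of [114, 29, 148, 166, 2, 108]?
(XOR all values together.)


XOR chain: 114 ^ 29 ^ 148 ^ 166 ^ 2 ^ 108 = 51

51


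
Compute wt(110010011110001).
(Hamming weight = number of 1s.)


Counting 1s in 110010011110001

8


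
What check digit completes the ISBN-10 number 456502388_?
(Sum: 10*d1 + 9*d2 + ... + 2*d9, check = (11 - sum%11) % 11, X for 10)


Weighted sum: 230
230 mod 11 = 10

Check digit: 1


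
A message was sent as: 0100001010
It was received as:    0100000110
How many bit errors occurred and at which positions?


XOR: 0000001100

2 error(s) at position(s): 6, 7


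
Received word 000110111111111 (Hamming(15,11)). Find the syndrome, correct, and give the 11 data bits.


Syndrome = 6: error at position 6

Data: 01111111111 (corrected bit 6)


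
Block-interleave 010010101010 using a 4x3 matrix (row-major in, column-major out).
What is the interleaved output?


Matrix:
  010
  010
  101
  010
Read columns: 001011010010

001011010010


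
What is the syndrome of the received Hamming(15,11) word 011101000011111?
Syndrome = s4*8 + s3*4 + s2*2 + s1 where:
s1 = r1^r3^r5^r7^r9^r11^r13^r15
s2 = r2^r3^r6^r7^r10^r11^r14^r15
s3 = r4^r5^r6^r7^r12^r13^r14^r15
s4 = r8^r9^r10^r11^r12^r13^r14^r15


s1=0, s2=0, s3=0, s4=1

Syndrome = 8 (error at position 8)


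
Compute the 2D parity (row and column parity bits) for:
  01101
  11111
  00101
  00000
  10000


Row parities: 11001
Column parities: 00111

Row P: 11001, Col P: 00111, Corner: 1


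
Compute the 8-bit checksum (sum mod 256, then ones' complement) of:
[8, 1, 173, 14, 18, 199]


Sum = 413 mod 256 = 157
Complement = 98

98


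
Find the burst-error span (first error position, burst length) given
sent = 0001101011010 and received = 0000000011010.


XOR: 0001101000000

Burst at position 3, length 4


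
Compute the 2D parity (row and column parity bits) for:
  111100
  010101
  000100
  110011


Row parities: 0110
Column parities: 011110

Row P: 0110, Col P: 011110, Corner: 0


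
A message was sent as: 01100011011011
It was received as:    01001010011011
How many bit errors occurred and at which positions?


XOR: 00101001000000

3 error(s) at position(s): 2, 4, 7


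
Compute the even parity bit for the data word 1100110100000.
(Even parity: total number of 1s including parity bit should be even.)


Number of 1s in data: 5
Parity bit: 1

1


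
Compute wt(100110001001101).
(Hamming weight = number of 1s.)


Counting 1s in 100110001001101

7


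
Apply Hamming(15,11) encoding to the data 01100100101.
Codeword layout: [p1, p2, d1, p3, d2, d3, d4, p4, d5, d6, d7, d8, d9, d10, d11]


Parity bits: p1=1, p2=1, p3=0, p4=1

110011010100101


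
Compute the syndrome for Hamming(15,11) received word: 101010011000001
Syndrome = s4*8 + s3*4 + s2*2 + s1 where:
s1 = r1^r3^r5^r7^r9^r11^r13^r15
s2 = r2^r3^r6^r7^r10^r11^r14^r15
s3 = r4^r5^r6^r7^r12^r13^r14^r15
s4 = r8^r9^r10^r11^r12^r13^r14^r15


s1=1, s2=0, s3=0, s4=1

Syndrome = 9 (error at position 9)


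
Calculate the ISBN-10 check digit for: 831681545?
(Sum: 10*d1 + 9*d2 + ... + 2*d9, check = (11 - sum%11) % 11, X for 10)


Weighted sum: 252
252 mod 11 = 10

Check digit: 1


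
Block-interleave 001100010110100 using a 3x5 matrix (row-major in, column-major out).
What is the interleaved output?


Matrix:
  00110
  00101
  10100
Read columns: 001000111100010

001000111100010


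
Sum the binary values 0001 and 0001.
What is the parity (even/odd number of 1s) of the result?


0001 = 1
0001 = 1
Sum = 2 = 10
1s count = 1

odd parity (1 ones in 10)


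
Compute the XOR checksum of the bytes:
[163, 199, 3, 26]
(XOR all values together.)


XOR chain: 163 ^ 199 ^ 3 ^ 26 = 125

125


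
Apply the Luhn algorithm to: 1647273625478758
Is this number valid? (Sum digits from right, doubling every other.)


Luhn sum = 93
93 mod 10 = 3

Invalid (Luhn sum mod 10 = 3)


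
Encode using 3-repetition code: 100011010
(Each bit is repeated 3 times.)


Each bit -> 3 copies

111000000000111111000111000


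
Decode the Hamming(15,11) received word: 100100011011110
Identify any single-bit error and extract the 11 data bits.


Syndrome = 0: no error detected

Data: 00001011110 (no errors)


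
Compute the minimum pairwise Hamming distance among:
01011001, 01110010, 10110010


Comparing all pairs, minimum distance: 2
Can detect 1 errors, correct 0 errors

2


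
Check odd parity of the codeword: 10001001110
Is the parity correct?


Number of 1s: 5

Yes, parity is correct (5 ones)


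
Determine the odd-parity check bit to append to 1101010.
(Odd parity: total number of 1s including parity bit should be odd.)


Number of 1s in data: 4
Parity bit: 1

1


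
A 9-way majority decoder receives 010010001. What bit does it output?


Ones: 3 out of 9
Threshold: 5

0 (3/9 voted 1)


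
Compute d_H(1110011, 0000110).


XOR: 1110101
Count of 1s: 5

5


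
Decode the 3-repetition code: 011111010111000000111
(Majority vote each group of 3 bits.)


Groups: 011, 111, 010, 111, 000, 000, 111
Majority votes: 1101001

1101001


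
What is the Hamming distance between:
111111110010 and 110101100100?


XOR: 001010010110
Count of 1s: 5

5


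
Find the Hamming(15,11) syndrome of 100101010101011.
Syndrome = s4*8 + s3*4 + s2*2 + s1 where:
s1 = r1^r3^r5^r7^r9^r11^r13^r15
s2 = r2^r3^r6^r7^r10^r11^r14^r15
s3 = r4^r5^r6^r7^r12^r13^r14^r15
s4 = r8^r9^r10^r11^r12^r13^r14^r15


s1=0, s2=0, s3=1, s4=1

Syndrome = 12 (error at position 12)


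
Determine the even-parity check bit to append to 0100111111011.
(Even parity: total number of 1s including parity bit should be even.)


Number of 1s in data: 9
Parity bit: 1

1


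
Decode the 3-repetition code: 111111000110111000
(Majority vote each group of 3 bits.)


Groups: 111, 111, 000, 110, 111, 000
Majority votes: 110110

110110


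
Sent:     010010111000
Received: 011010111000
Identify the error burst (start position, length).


XOR: 001000000000

Burst at position 2, length 1


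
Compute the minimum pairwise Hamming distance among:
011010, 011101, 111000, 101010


Comparing all pairs, minimum distance: 2
Can detect 1 errors, correct 0 errors

2


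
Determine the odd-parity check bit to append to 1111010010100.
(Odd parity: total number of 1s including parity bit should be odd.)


Number of 1s in data: 7
Parity bit: 0

0


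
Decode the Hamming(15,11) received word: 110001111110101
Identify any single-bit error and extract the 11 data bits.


Syndrome = 0: no error detected

Data: 00111110101 (no errors)


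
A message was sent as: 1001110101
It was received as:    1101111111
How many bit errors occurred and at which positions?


XOR: 0100001010

3 error(s) at position(s): 1, 6, 8


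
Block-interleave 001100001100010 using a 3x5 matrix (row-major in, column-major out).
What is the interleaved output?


Matrix:
  00110
  00011
  00010
Read columns: 000000100111010

000000100111010


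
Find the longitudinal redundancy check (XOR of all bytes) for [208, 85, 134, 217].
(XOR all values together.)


XOR chain: 208 ^ 85 ^ 134 ^ 217 = 218

218


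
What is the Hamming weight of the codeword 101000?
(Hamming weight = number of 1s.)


Counting 1s in 101000

2


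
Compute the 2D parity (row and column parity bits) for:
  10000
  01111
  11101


Row parities: 100
Column parities: 00010

Row P: 100, Col P: 00010, Corner: 1


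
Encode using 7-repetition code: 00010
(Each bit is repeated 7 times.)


Each bit -> 7 copies

00000000000000000000011111110000000


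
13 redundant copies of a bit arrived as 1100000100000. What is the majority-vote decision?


Ones: 3 out of 13
Threshold: 7

0 (3/13 voted 1)


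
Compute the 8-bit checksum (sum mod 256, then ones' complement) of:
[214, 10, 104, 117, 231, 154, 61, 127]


Sum = 1018 mod 256 = 250
Complement = 5

5


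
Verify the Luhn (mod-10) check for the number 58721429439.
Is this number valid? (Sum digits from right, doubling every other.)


Luhn sum = 62
62 mod 10 = 2

Invalid (Luhn sum mod 10 = 2)


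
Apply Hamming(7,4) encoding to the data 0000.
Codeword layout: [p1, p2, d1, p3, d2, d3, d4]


Parity bits: p1=0, p2=0, p3=0

0000000


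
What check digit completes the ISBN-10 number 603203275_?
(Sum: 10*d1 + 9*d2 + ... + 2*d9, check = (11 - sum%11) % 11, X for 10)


Weighted sum: 152
152 mod 11 = 9

Check digit: 2


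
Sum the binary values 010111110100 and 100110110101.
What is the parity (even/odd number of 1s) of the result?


010111110100 = 1524
100110110101 = 2485
Sum = 4009 = 111110101001
1s count = 8

even parity (8 ones in 111110101001)


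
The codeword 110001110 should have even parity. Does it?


Number of 1s: 5

No, parity error (5 ones)


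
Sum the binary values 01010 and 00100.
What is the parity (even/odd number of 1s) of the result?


01010 = 10
00100 = 4
Sum = 14 = 1110
1s count = 3

odd parity (3 ones in 1110)


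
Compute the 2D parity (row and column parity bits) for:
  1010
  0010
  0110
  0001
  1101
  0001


Row parities: 010111
Column parities: 0011

Row P: 010111, Col P: 0011, Corner: 0


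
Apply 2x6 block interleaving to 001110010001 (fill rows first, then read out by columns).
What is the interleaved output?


Matrix:
  001110
  010001
Read columns: 000110101001

000110101001


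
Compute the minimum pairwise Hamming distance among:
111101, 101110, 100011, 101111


Comparing all pairs, minimum distance: 1
Can detect 0 errors, correct 0 errors

1


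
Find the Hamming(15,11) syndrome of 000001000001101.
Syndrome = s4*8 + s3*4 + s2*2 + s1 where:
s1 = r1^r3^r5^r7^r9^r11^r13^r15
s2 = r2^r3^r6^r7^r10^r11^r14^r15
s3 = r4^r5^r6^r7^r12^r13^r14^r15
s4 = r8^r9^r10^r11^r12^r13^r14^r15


s1=0, s2=0, s3=0, s4=1

Syndrome = 8 (error at position 8)


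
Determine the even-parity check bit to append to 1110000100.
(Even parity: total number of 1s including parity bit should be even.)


Number of 1s in data: 4
Parity bit: 0

0


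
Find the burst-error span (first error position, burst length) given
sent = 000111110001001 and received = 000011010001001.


XOR: 000100100000000

Burst at position 3, length 4


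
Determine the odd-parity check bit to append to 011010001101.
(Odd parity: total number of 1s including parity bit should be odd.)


Number of 1s in data: 6
Parity bit: 1

1


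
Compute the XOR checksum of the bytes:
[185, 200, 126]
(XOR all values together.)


XOR chain: 185 ^ 200 ^ 126 = 15

15


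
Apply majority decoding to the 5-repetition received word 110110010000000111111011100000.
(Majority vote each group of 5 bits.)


Groups: 11011, 00100, 00000, 11111, 10111, 00000
Majority votes: 100110

100110


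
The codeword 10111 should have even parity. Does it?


Number of 1s: 4

Yes, parity is correct (4 ones)


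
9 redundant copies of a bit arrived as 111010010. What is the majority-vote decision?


Ones: 5 out of 9
Threshold: 5

1 (5/9 voted 1)


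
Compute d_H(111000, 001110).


XOR: 110110
Count of 1s: 4

4


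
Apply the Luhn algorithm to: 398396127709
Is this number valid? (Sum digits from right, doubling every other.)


Luhn sum = 65
65 mod 10 = 5

Invalid (Luhn sum mod 10 = 5)


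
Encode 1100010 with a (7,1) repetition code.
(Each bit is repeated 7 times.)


Each bit -> 7 copies

1111111111111100000000000000000000011111110000000


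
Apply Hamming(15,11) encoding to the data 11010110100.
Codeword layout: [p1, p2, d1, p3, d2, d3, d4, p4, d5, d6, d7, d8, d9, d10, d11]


Parity bits: p1=1, p2=0, p3=1, p4=1

101110110110100


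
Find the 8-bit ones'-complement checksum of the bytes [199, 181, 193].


Sum = 573 mod 256 = 61
Complement = 194

194


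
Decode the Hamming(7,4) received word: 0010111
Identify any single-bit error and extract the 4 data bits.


Syndrome = 7: error at position 7

Data: 1110 (corrected bit 7)


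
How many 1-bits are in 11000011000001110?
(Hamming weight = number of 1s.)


Counting 1s in 11000011000001110

7


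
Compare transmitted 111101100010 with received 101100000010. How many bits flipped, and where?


XOR: 010001100000

3 error(s) at position(s): 1, 5, 6


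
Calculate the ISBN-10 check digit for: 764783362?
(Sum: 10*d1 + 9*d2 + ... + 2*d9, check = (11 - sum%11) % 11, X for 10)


Weighted sum: 302
302 mod 11 = 5

Check digit: 6


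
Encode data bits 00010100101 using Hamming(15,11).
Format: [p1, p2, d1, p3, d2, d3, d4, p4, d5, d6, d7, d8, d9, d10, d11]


Parity bits: p1=1, p2=1, p3=1, p4=1

110100110100101


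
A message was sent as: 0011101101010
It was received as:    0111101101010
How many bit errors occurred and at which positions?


XOR: 0100000000000

1 error(s) at position(s): 1


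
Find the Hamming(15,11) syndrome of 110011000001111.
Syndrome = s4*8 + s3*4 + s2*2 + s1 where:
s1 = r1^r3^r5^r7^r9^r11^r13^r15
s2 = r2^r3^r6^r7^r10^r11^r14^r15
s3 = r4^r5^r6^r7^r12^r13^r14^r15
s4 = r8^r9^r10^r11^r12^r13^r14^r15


s1=0, s2=0, s3=0, s4=0

Syndrome = 0 (no error)


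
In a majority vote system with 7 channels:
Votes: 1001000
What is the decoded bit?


Ones: 2 out of 7
Threshold: 4

0 (2/7 voted 1)


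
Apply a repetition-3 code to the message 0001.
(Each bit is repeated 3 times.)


Each bit -> 3 copies

000000000111


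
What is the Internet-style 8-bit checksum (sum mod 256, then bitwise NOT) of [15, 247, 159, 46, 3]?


Sum = 470 mod 256 = 214
Complement = 41

41


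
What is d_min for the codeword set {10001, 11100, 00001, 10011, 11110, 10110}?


Comparing all pairs, minimum distance: 1
Can detect 0 errors, correct 0 errors

1


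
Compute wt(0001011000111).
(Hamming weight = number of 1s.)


Counting 1s in 0001011000111

6


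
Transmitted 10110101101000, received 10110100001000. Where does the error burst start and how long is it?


XOR: 00000001100000

Burst at position 7, length 2


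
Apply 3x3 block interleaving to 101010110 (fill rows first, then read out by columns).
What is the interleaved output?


Matrix:
  101
  010
  110
Read columns: 101011100

101011100


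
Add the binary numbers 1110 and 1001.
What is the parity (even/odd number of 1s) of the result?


1110 = 14
1001 = 9
Sum = 23 = 10111
1s count = 4

even parity (4 ones in 10111)


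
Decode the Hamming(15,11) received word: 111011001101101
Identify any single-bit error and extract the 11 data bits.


Syndrome = 14: error at position 14

Data: 11101101111 (corrected bit 14)


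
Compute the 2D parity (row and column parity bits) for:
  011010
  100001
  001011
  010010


Row parities: 1010
Column parities: 100010

Row P: 1010, Col P: 100010, Corner: 0


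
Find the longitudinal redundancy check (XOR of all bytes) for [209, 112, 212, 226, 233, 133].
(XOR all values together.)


XOR chain: 209 ^ 112 ^ 212 ^ 226 ^ 233 ^ 133 = 251

251


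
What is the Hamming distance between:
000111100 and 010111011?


XOR: 010000111
Count of 1s: 4

4


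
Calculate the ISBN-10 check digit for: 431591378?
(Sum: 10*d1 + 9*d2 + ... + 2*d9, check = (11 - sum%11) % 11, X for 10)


Weighted sum: 218
218 mod 11 = 9

Check digit: 2


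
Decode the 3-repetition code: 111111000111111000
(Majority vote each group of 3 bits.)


Groups: 111, 111, 000, 111, 111, 000
Majority votes: 110110

110110


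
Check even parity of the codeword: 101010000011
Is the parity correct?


Number of 1s: 5

No, parity error (5 ones)


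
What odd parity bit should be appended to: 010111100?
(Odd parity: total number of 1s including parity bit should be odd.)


Number of 1s in data: 5
Parity bit: 0

0


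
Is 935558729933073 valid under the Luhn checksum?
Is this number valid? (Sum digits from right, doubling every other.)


Luhn sum = 79
79 mod 10 = 9

Invalid (Luhn sum mod 10 = 9)


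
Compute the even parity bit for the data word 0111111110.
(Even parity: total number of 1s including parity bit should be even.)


Number of 1s in data: 8
Parity bit: 0

0


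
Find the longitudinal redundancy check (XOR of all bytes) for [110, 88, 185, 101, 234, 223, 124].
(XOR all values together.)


XOR chain: 110 ^ 88 ^ 185 ^ 101 ^ 234 ^ 223 ^ 124 = 163

163


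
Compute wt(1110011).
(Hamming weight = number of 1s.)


Counting 1s in 1110011

5


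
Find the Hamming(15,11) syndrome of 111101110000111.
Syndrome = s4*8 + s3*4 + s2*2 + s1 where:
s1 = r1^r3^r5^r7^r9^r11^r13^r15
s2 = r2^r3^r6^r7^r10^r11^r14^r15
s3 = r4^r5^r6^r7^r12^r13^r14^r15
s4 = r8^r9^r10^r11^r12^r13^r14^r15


s1=1, s2=0, s3=0, s4=0

Syndrome = 1 (error at position 1)


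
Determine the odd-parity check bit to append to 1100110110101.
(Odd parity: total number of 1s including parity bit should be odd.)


Number of 1s in data: 8
Parity bit: 1

1


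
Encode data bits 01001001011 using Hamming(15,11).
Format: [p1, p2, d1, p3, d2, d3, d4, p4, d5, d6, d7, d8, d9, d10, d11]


Parity bits: p1=1, p2=0, p3=0, p4=0

100010001001011


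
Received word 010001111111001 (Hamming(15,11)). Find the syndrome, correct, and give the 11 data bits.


Syndrome = 0: no error detected

Data: 00111111001 (no errors)


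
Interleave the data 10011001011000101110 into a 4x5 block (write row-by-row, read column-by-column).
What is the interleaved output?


Matrix:
  10011
  00101
  10001
  01110
Read columns: 10100001010110011110

10100001010110011110


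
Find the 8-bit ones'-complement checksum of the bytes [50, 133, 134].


Sum = 317 mod 256 = 61
Complement = 194

194


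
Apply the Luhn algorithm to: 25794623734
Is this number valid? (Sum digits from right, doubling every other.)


Luhn sum = 51
51 mod 10 = 1

Invalid (Luhn sum mod 10 = 1)


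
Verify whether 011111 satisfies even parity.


Number of 1s: 5

No, parity error (5 ones)


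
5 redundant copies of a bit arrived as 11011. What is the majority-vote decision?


Ones: 4 out of 5
Threshold: 3

1 (4/5 voted 1)


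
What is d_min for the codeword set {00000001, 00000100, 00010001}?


Comparing all pairs, minimum distance: 1
Can detect 0 errors, correct 0 errors

1


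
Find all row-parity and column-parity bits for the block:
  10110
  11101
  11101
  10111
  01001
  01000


Row parities: 100001
Column parities: 00000

Row P: 100001, Col P: 00000, Corner: 0


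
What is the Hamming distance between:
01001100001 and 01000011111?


XOR: 00001111110
Count of 1s: 6

6


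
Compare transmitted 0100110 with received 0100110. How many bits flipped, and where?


XOR: 0000000

0 errors (received matches sent)


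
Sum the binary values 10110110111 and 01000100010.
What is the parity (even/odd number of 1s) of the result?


10110110111 = 1463
01000100010 = 546
Sum = 2009 = 11111011001
1s count = 8

even parity (8 ones in 11111011001)


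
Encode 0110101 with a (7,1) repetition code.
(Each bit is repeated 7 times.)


Each bit -> 7 copies

0000000111111111111110000000111111100000001111111


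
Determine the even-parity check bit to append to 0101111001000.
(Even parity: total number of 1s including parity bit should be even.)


Number of 1s in data: 6
Parity bit: 0

0


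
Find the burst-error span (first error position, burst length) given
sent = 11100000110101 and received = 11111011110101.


XOR: 00011011000000

Burst at position 3, length 5


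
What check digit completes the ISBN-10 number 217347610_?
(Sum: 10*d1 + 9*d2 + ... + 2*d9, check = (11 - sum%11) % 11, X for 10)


Weighted sum: 192
192 mod 11 = 5

Check digit: 6


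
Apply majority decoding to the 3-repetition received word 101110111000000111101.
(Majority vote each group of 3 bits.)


Groups: 101, 110, 111, 000, 000, 111, 101
Majority votes: 1110011

1110011


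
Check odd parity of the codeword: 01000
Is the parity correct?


Number of 1s: 1

Yes, parity is correct (1 ones)


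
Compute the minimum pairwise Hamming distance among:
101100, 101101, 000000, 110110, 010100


Comparing all pairs, minimum distance: 1
Can detect 0 errors, correct 0 errors

1


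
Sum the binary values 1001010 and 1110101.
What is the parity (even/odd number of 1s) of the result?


1001010 = 74
1110101 = 117
Sum = 191 = 10111111
1s count = 7

odd parity (7 ones in 10111111)


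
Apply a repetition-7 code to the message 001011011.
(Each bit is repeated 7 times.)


Each bit -> 7 copies

000000000000001111111000000011111111111111000000011111111111111


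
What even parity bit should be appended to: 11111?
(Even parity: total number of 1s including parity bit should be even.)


Number of 1s in data: 5
Parity bit: 1

1


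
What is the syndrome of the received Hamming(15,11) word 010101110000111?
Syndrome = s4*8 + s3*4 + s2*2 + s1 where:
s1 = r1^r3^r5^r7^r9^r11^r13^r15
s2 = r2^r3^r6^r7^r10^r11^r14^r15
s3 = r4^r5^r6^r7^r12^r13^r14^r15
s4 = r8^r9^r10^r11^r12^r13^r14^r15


s1=1, s2=1, s3=0, s4=0

Syndrome = 3 (error at position 3)


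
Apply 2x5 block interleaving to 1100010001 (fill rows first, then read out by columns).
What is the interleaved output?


Matrix:
  11000
  10001
Read columns: 1110000001

1110000001


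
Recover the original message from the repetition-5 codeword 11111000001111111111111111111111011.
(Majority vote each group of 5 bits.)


Groups: 11111, 00000, 11111, 11111, 11111, 11111, 11011
Majority votes: 1011111

1011111


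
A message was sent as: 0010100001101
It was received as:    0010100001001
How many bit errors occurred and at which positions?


XOR: 0000000000100

1 error(s) at position(s): 10


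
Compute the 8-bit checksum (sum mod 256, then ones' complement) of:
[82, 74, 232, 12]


Sum = 400 mod 256 = 144
Complement = 111

111


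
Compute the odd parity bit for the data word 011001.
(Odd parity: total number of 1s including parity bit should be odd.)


Number of 1s in data: 3
Parity bit: 0

0


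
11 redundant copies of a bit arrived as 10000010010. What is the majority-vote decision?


Ones: 3 out of 11
Threshold: 6

0 (3/11 voted 1)


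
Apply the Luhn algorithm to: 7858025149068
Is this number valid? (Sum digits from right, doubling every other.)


Luhn sum = 61
61 mod 10 = 1

Invalid (Luhn sum mod 10 = 1)


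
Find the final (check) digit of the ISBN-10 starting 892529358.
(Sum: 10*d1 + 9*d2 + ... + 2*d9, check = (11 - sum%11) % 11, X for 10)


Weighted sum: 312
312 mod 11 = 4

Check digit: 7


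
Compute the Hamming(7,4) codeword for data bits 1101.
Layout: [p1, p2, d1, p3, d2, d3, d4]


Parity bits: p1=1, p2=0, p3=0

1010101


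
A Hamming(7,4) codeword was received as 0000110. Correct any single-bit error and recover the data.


Syndrome = 3: error at position 3

Data: 1110 (corrected bit 3)


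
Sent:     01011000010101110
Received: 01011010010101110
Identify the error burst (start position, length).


XOR: 00000010000000000

Burst at position 6, length 1


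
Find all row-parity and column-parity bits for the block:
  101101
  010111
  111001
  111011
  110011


Row parities: 00010
Column parities: 001011

Row P: 00010, Col P: 001011, Corner: 1


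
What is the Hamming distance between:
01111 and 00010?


XOR: 01101
Count of 1s: 3

3


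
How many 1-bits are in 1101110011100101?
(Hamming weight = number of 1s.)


Counting 1s in 1101110011100101

10


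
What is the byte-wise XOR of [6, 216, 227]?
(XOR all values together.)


XOR chain: 6 ^ 216 ^ 227 = 61

61


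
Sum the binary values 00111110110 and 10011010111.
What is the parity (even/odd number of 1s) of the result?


00111110110 = 502
10011010111 = 1239
Sum = 1741 = 11011001101
1s count = 7

odd parity (7 ones in 11011001101)


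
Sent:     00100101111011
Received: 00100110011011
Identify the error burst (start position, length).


XOR: 00000011100000

Burst at position 6, length 3


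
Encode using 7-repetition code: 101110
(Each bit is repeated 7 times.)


Each bit -> 7 copies

111111100000001111111111111111111110000000


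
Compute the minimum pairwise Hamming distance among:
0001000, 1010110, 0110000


Comparing all pairs, minimum distance: 3
Can detect 2 errors, correct 1 errors

3


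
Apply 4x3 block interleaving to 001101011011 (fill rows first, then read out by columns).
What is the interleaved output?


Matrix:
  001
  101
  011
  011
Read columns: 010000111111

010000111111


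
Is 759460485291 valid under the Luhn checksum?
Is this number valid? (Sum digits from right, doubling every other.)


Luhn sum = 55
55 mod 10 = 5

Invalid (Luhn sum mod 10 = 5)


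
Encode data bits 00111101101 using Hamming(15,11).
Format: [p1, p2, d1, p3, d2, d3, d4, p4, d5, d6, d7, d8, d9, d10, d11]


Parity bits: p1=0, p2=0, p3=1, p4=1

000101111101101


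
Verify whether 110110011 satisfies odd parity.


Number of 1s: 6

No, parity error (6 ones)


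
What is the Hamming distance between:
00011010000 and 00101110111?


XOR: 00110100111
Count of 1s: 6

6


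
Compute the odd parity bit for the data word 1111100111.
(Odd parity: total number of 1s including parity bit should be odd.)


Number of 1s in data: 8
Parity bit: 1

1


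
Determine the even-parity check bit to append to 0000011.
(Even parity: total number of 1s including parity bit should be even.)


Number of 1s in data: 2
Parity bit: 0

0


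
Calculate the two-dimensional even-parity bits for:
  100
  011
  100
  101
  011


Row parities: 10100
Column parities: 101

Row P: 10100, Col P: 101, Corner: 0


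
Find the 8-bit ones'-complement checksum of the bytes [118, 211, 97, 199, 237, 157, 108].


Sum = 1127 mod 256 = 103
Complement = 152

152


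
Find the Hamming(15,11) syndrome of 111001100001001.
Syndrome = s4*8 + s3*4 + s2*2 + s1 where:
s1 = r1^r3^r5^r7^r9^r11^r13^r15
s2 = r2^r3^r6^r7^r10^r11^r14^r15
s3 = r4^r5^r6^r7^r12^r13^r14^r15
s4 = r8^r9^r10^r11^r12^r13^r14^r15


s1=0, s2=1, s3=0, s4=0

Syndrome = 2 (error at position 2)


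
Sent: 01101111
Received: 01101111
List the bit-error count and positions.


XOR: 00000000

0 errors (received matches sent)


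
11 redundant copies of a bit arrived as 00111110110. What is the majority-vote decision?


Ones: 7 out of 11
Threshold: 6

1 (7/11 voted 1)


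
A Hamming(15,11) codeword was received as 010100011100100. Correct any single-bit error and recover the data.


Syndrome = 0: no error detected

Data: 00001100100 (no errors)


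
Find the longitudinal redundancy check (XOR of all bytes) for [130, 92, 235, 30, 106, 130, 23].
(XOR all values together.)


XOR chain: 130 ^ 92 ^ 235 ^ 30 ^ 106 ^ 130 ^ 23 = 212

212


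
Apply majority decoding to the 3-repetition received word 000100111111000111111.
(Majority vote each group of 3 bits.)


Groups: 000, 100, 111, 111, 000, 111, 111
Majority votes: 0011011

0011011


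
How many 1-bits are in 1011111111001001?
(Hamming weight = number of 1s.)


Counting 1s in 1011111111001001

11


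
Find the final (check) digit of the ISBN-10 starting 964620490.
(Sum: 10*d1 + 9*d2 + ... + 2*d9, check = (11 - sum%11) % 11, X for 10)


Weighted sum: 273
273 mod 11 = 9

Check digit: 2


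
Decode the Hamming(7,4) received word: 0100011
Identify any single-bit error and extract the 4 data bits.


Syndrome = 3: error at position 3

Data: 1011 (corrected bit 3)


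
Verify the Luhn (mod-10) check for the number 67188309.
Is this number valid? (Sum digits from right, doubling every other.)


Luhn sum = 39
39 mod 10 = 9

Invalid (Luhn sum mod 10 = 9)


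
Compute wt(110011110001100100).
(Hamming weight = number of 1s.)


Counting 1s in 110011110001100100

9


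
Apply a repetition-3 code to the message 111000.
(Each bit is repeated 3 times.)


Each bit -> 3 copies

111111111000000000


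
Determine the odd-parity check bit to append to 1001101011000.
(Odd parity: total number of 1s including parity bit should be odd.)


Number of 1s in data: 6
Parity bit: 1

1


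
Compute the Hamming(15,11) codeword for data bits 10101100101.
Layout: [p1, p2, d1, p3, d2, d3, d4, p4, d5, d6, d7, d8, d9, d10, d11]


Parity bits: p1=0, p2=0, p3=1, p4=0

001101001100101


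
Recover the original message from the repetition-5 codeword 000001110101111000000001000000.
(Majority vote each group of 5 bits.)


Groups: 00000, 11101, 01111, 00000, 00010, 00000
Majority votes: 011000

011000


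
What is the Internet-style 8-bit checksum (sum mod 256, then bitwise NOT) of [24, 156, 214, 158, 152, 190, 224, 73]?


Sum = 1191 mod 256 = 167
Complement = 88

88


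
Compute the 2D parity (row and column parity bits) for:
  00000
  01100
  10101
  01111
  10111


Row parities: 00100
Column parities: 00001

Row P: 00100, Col P: 00001, Corner: 1


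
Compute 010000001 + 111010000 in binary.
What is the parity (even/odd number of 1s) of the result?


010000001 = 129
111010000 = 464
Sum = 593 = 1001010001
1s count = 4

even parity (4 ones in 1001010001)


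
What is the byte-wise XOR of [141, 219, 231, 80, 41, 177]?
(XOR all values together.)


XOR chain: 141 ^ 219 ^ 231 ^ 80 ^ 41 ^ 177 = 121

121


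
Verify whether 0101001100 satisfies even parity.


Number of 1s: 4

Yes, parity is correct (4 ones)


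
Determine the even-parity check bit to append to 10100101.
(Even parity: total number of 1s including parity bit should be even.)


Number of 1s in data: 4
Parity bit: 0

0


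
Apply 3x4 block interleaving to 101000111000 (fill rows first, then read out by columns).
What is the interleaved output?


Matrix:
  1010
  0011
  1000
Read columns: 101000110010

101000110010


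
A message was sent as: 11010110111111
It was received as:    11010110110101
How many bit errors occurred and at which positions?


XOR: 00000000001010

2 error(s) at position(s): 10, 12


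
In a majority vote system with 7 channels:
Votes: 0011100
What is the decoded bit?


Ones: 3 out of 7
Threshold: 4

0 (3/7 voted 1)


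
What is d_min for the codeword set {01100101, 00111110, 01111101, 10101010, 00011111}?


Comparing all pairs, minimum distance: 2
Can detect 1 errors, correct 0 errors

2


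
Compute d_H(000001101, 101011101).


XOR: 101010000
Count of 1s: 3

3


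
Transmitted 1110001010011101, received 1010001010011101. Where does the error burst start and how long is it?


XOR: 0100000000000000

Burst at position 1, length 1


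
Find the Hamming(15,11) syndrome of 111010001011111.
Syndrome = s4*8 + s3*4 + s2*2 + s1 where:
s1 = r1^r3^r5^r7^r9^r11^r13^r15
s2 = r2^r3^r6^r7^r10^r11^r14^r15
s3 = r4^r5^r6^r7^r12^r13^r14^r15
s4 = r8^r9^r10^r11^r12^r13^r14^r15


s1=1, s2=1, s3=1, s4=0

Syndrome = 7 (error at position 7)


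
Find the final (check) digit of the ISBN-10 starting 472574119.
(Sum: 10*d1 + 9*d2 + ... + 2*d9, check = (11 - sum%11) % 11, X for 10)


Weighted sum: 241
241 mod 11 = 10

Check digit: 1


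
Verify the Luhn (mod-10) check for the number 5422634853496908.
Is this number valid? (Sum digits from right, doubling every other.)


Luhn sum = 74
74 mod 10 = 4

Invalid (Luhn sum mod 10 = 4)


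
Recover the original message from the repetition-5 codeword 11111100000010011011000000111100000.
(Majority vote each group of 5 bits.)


Groups: 11111, 10000, 00100, 11011, 00000, 01111, 00000
Majority votes: 1001010

1001010


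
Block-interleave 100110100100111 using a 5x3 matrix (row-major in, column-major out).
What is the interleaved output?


Matrix:
  100
  110
  100
  100
  111
Read columns: 111110100100001

111110100100001


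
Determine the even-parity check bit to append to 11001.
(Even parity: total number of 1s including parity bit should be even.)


Number of 1s in data: 3
Parity bit: 1

1


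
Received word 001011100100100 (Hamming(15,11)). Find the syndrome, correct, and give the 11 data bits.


Syndrome = 0: no error detected

Data: 11110100100 (no errors)


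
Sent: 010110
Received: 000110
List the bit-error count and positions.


XOR: 010000

1 error(s) at position(s): 1


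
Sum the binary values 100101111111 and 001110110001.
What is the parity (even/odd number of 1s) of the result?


100101111111 = 2431
001110110001 = 945
Sum = 3376 = 110100110000
1s count = 5

odd parity (5 ones in 110100110000)


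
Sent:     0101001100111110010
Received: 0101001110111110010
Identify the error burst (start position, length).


XOR: 0000000010000000000

Burst at position 8, length 1


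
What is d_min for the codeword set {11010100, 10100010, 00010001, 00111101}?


Comparing all pairs, minimum distance: 3
Can detect 2 errors, correct 1 errors

3


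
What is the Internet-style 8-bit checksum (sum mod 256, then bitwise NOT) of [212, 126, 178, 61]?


Sum = 577 mod 256 = 65
Complement = 190

190


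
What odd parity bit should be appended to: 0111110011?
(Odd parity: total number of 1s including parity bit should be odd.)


Number of 1s in data: 7
Parity bit: 0

0


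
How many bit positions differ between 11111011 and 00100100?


XOR: 11011111
Count of 1s: 7

7


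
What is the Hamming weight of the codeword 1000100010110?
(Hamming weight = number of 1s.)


Counting 1s in 1000100010110

5


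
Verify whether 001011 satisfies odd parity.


Number of 1s: 3

Yes, parity is correct (3 ones)


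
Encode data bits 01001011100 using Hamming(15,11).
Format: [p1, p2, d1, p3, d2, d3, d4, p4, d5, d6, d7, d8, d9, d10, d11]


Parity bits: p1=0, p2=1, p3=1, p4=0

010110001011100


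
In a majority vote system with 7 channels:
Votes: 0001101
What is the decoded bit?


Ones: 3 out of 7
Threshold: 4

0 (3/7 voted 1)


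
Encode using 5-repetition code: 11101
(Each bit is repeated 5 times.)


Each bit -> 5 copies

1111111111111110000011111


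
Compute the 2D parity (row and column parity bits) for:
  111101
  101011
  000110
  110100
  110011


Row parities: 10010
Column parities: 010111

Row P: 10010, Col P: 010111, Corner: 0


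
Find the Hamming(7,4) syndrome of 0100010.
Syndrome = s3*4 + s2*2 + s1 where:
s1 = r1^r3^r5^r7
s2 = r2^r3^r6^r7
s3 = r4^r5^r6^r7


s1=0, s2=0, s3=1

Syndrome = 4 (error at position 4)


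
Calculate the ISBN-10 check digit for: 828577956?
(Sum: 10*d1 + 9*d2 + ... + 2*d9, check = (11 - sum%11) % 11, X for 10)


Weighted sum: 337
337 mod 11 = 7

Check digit: 4


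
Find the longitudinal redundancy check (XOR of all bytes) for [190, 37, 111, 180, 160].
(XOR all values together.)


XOR chain: 190 ^ 37 ^ 111 ^ 180 ^ 160 = 224

224


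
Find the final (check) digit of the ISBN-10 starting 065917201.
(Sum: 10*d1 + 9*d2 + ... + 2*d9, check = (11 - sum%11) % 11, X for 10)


Weighted sum: 208
208 mod 11 = 10

Check digit: 1


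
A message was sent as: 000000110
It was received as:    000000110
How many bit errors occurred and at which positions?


XOR: 000000000

0 errors (received matches sent)


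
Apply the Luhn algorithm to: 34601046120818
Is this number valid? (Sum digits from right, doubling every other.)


Luhn sum = 51
51 mod 10 = 1

Invalid (Luhn sum mod 10 = 1)
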